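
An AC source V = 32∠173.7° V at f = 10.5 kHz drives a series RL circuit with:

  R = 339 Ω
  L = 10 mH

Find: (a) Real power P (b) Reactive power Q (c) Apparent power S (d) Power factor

Step 1 — Angular frequency: ω = 2π·f = 2π·1.05e+04 = 6.597e+04 rad/s.
Step 2 — Component impedances:
  R: Z = R = 339 Ω
  L: Z = jωL = j·6.597e+04·0.01 = 0 + j659.7 Ω
Step 3 — Series combination: Z_total = R + L = 339 + j659.7 Ω = 741.7∠62.8° Ω.
Step 4 — Source phasor: V = 32∠173.7° V = -31.81 + j3.511 V.
Step 5 — Current: I = V / Z = -0.01539 + j0.0403 A = 0.04314∠110.9° A.
Step 6 — Complex power: S = V·I* = 0.631 + j1.228 VA.
Step 7 — Real power: P = Re(S) = 0.631 W.
Step 8 — Reactive power: Q = Im(S) = 1.228 VAR.
Step 9 — Apparent power: |S| = 1.381 VA.
Step 10 — Power factor: PF = P/|S| = 0.457 (lagging).

(a) P = 0.631 W  (b) Q = 1.228 VAR  (c) S = 1.381 VA  (d) PF = 0.457 (lagging)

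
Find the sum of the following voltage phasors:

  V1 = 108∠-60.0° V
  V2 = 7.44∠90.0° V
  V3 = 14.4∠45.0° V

Step 1 — Convert each phasor to rectangular form:
  V1 = 108·(cos(-60.0°) + j·sin(-60.0°)) = 54 - j93.53 V
  V2 = 7.44·(cos(90.0°) + j·sin(90.0°)) = 0 + j7.44 V
  V3 = 14.4·(cos(45.0°) + j·sin(45.0°)) = 10.18 + j10.18 V
Step 2 — Sum components: V_total = 64.18 - j75.91 V.
Step 3 — Convert to polar: |V_total| = 99.41 V, ∠V_total = -49.8°.

V_total = 99.41∠-49.8° V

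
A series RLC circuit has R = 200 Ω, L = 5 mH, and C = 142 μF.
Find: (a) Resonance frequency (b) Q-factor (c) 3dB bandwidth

Step 1 — Resonance: ω₀ = 1/√(LC) = 1/√(0.005·0.000142) = 1187 rad/s.
Step 2 — f₀ = ω₀/(2π) = 188.9 Hz.
Step 3 — Series Q: Q = ω₀L/R = 1187·0.005/200 = 0.02967.
Step 4 — Bandwidth: Δω = ω₀/Q = 4e+04 rad/s; BW = Δω/(2π) = 6366 Hz.

(a) f₀ = 188.9 Hz  (b) Q = 0.02967  (c) BW = 6366 Hz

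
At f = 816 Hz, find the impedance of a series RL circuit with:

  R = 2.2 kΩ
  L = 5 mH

Step 1 — Angular frequency: ω = 2π·f = 2π·816 = 5127 rad/s.
Step 2 — Component impedances:
  R: Z = R = 2200 Ω
  L: Z = jωL = j·5127·0.005 = 0 + j25.64 Ω
Step 3 — Series combination: Z_total = R + L = 2200 + j25.64 Ω = 2200∠0.7° Ω.

Z = 2200 + j25.64 Ω = 2200∠0.7° Ω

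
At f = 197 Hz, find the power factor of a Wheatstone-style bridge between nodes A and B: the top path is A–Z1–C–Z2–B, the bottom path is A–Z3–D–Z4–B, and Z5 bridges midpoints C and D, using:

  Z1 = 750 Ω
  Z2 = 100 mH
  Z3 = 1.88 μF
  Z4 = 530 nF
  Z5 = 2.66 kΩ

Step 1 — Angular frequency: ω = 2π·f = 2π·197 = 1238 rad/s.
Step 2 — Component impedances:
  Z1: Z = R = 750 Ω
  Z2: Z = jωL = j·1238·0.1 = 0 + j123.8 Ω
  Z3: Z = 1/(jωC) = -j/(ω·C) = 0 - j429.7 Ω
  Z4: Z = 1/(jωC) = -j/(ω·C) = 0 - j1524 Ω
  Z5: Z = R = 2660 Ω
Step 3 — Bridge requires nodal analysis (the Z5 bridge couples midpoints C and D, so the two paths cannot be reduced to a simple series/parallel combination). Setting node B to ground and injecting 1 A at node A, the 3-node admittance system at A, C, D solves to V_A = Z_AB = 649.6 - j96.55 Ω = 656.7∠-8.5° Ω.
Step 4 — Power factor: PF = cos(φ) = Re(Z)/|Z| = 649.59/656.73 = 0.9891.
Step 5 — Type: Im(Z) = -96.55 ⇒ leading (phase φ = -8.5°).

PF = 0.9891 (leading, φ = -8.5°)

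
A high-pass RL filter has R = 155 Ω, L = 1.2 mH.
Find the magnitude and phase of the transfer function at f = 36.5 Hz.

Step 1 — Angular frequency: ω = 2π·36.5 = 229.3 rad/s.
Step 2 — Transfer function: H(jω) = jωL/(R + jωL).
Step 3 — Numerator jωL = j·0.2752; denominator R + jωL = 155 + j0.2752.
Step 4 — H = 3.152e-06 + j0.001776.
Step 5 — Magnitude: |H| = 0.001776 (-55.0 dB); phase: φ = 89.9°.

|H| = 0.001776 (-55.0 dB), φ = 89.9°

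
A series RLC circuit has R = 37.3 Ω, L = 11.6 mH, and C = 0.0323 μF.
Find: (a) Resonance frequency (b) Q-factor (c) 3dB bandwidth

Step 1 — Resonance: ω₀ = 1/√(LC) = 1/√(0.0116·3.23e-08) = 5.166e+04 rad/s.
Step 2 — f₀ = ω₀/(2π) = 8222 Hz.
Step 3 — Series Q: Q = ω₀L/R = 5.166e+04·0.0116/37.3 = 16.07.
Step 4 — Bandwidth: Δω = ω₀/Q = 3216 rad/s; BW = Δω/(2π) = 511.8 Hz.

(a) f₀ = 8222 Hz  (b) Q = 16.07  (c) BW = 511.8 Hz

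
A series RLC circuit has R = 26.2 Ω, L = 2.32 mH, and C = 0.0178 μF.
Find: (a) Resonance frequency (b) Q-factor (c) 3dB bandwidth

Step 1 — Resonance: ω₀ = 1/√(LC) = 1/√(0.00232·1.78e-08) = 1.556e+05 rad/s.
Step 2 — f₀ = ω₀/(2π) = 2.477e+04 Hz.
Step 3 — Series Q: Q = ω₀L/R = 1.556e+05·0.00232/26.2 = 13.78.
Step 4 — Bandwidth: Δω = ω₀/Q = 1.129e+04 rad/s; BW = Δω/(2π) = 1797 Hz.

(a) f₀ = 2.477e+04 Hz  (b) Q = 13.78  (c) BW = 1797 Hz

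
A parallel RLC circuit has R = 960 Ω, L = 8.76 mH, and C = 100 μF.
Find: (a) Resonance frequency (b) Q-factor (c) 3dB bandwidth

Step 1 — Resonance: ω₀ = 1/√(LC) = 1/√(0.00876·0.0001) = 1068 rad/s.
Step 2 — f₀ = ω₀/(2π) = 170 Hz.
Step 3 — Parallel Q: Q = R/(ω₀L) = 960/(1068·0.00876) = 102.6.
Step 4 — Bandwidth: Δω = ω₀/Q = 10.42 rad/s; BW = Δω/(2π) = 1.658 Hz.

(a) f₀ = 170 Hz  (b) Q = 102.6  (c) BW = 1.658 Hz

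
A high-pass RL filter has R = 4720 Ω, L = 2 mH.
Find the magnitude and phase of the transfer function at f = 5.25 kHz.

Step 1 — Angular frequency: ω = 2π·5250 = 3.299e+04 rad/s.
Step 2 — Transfer function: H(jω) = jωL/(R + jωL).
Step 3 — Numerator jωL = j·65.97; denominator R + jωL = 4720 + j65.97.
Step 4 — H = 0.0001953 + j0.01397.
Step 5 — Magnitude: |H| = 0.01398 (-37.1 dB); phase: φ = 89.2°.

|H| = 0.01398 (-37.1 dB), φ = 89.2°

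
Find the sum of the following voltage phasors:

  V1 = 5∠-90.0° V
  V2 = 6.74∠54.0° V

Step 1 — Convert each phasor to rectangular form:
  V1 = 5·(cos(-90.0°) + j·sin(-90.0°)) = 0 - j5 V
  V2 = 6.74·(cos(54.0°) + j·sin(54.0°)) = 3.962 + j5.453 V
Step 2 — Sum components: V_total = 3.962 + j0.4528 V.
Step 3 — Convert to polar: |V_total| = 3.987 V, ∠V_total = 6.5°.

V_total = 3.987∠6.5° V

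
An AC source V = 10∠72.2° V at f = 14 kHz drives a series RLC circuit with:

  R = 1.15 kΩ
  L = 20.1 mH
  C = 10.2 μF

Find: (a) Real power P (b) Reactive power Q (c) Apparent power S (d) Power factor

Step 1 — Angular frequency: ω = 2π·f = 2π·1.4e+04 = 8.796e+04 rad/s.
Step 2 — Component impedances:
  R: Z = R = 1150 Ω
  L: Z = jωL = j·8.796e+04·0.0201 = 0 + j1768 Ω
  C: Z = 1/(jωC) = -j/(ω·C) = 0 - j1.115 Ω
Step 3 — Series combination: Z_total = R + L + C = 1150 + j1767 Ω = 2108∠56.9° Ω.
Step 4 — Source phasor: V = 10∠72.2° V = 3.057 + j9.521 V.
Step 5 — Current: I = V / Z = 0.004576 + j0.001248 A = 0.004743∠15.3° A.
Step 6 — Complex power: S = V·I* = 0.02587 + j0.03975 VA.
Step 7 — Real power: P = Re(S) = 0.02587 W.
Step 8 — Reactive power: Q = Im(S) = 0.03975 VAR.
Step 9 — Apparent power: |S| = 0.04743 VA.
Step 10 — Power factor: PF = P/|S| = 0.5455 (lagging).

(a) P = 0.02587 W  (b) Q = 0.03975 VAR  (c) S = 0.04743 VA  (d) PF = 0.5455 (lagging)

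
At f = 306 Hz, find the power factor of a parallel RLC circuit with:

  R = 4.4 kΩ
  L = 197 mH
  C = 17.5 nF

Step 1 — Angular frequency: ω = 2π·f = 2π·306 = 1923 rad/s.
Step 2 — Component impedances:
  R: Z = R = 4400 Ω
  L: Z = jωL = j·1923·0.197 = 0 + j378.8 Ω
  C: Z = 1/(jωC) = -j/(ω·C) = 0 - j2.972e+04 Ω
Step 3 — Parallel combination: 1/Z_total = 1/R + 1/L + 1/C; Z_total = 33.2 + j380.8 Ω = 382.2∠85.0° Ω.
Step 4 — Power factor: PF = cos(φ) = Re(Z)/|Z| = 33.1996/382.202 = 0.08686.
Step 5 — Type: Im(Z) = 380.8 ⇒ lagging (phase φ = 85.0°).

PF = 0.08686 (lagging, φ = 85.0°)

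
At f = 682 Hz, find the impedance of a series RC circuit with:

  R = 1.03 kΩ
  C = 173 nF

Step 1 — Angular frequency: ω = 2π·f = 2π·682 = 4285 rad/s.
Step 2 — Component impedances:
  R: Z = R = 1030 Ω
  C: Z = 1/(jωC) = -j/(ω·C) = 0 - j1349 Ω
Step 3 — Series combination: Z_total = R + C = 1030 - j1349 Ω = 1697∠-52.6° Ω.

Z = 1030 - j1349 Ω = 1697∠-52.6° Ω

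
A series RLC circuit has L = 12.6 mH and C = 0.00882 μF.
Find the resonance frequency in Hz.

Step 1 — Resonance condition Im(Z)=0 gives ω₀ = 1/√(LC).
Step 2 — ω₀ = 1/√(0.0126·8.82e-09) = 9.486e+04 rad/s.
Step 3 — f₀ = ω₀/(2π) = 1.51e+04 Hz.

f₀ = 1.51e+04 Hz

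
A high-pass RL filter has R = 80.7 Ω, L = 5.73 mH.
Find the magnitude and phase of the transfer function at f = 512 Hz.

Step 1 — Angular frequency: ω = 2π·512 = 3217 rad/s.
Step 2 — Transfer function: H(jω) = jωL/(R + jωL).
Step 3 — Numerator jωL = j·18.43; denominator R + jωL = 80.7 + j18.43.
Step 4 — H = 0.04959 + j0.2171.
Step 5 — Magnitude: |H| = 0.2227 (-13.0 dB); phase: φ = 77.1°.

|H| = 0.2227 (-13.0 dB), φ = 77.1°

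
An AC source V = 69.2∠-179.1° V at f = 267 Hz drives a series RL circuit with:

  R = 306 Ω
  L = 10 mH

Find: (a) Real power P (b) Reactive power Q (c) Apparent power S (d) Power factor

Step 1 — Angular frequency: ω = 2π·f = 2π·267 = 1678 rad/s.
Step 2 — Component impedances:
  R: Z = R = 306 Ω
  L: Z = jωL = j·1678·0.01 = 0 + j16.78 Ω
Step 3 — Series combination: Z_total = R + L = 306 + j16.78 Ω = 306.5∠3.1° Ω.
Step 4 — Source phasor: V = 69.2∠-179.1° V = -69.19 - j1.087 V.
Step 5 — Current: I = V / Z = -0.2256 + j0.008818 A = 0.2258∠177.8° A.
Step 6 — Complex power: S = V·I* = 15.6 + j0.8554 VA.
Step 7 — Real power: P = Re(S) = 15.6 W.
Step 8 — Reactive power: Q = Im(S) = 0.8554 VAR.
Step 9 — Apparent power: |S| = 15.63 VA.
Step 10 — Power factor: PF = P/|S| = 0.9985 (lagging).

(a) P = 15.6 W  (b) Q = 0.8554 VAR  (c) S = 15.63 VA  (d) PF = 0.9985 (lagging)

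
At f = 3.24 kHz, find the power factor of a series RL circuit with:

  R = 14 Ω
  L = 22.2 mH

Step 1 — Angular frequency: ω = 2π·f = 2π·3240 = 2.036e+04 rad/s.
Step 2 — Component impedances:
  R: Z = R = 14 Ω
  L: Z = jωL = j·2.036e+04·0.0222 = 0 + j451.9 Ω
Step 3 — Series combination: Z_total = R + L = 14 + j451.9 Ω = 452.2∠88.2° Ω.
Step 4 — Power factor: PF = cos(φ) = Re(Z)/|Z| = 14/452.2 = 0.03096.
Step 5 — Type: Im(Z) = 451.9 ⇒ lagging (phase φ = 88.2°).

PF = 0.03096 (lagging, φ = 88.2°)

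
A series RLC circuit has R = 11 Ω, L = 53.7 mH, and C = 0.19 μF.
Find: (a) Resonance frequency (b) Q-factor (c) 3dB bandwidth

Step 1 — Resonance: ω₀ = 1/√(LC) = 1/√(0.0537·1.9e-07) = 9900 rad/s.
Step 2 — f₀ = ω₀/(2π) = 1576 Hz.
Step 3 — Series Q: Q = ω₀L/R = 9900·0.0537/11 = 48.33.
Step 4 — Bandwidth: Δω = ω₀/Q = 204.8 rad/s; BW = Δω/(2π) = 32.6 Hz.

(a) f₀ = 1576 Hz  (b) Q = 48.33  (c) BW = 32.6 Hz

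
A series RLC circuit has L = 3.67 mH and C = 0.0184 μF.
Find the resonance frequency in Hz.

Step 1 — Resonance condition Im(Z)=0 gives ω₀ = 1/√(LC).
Step 2 — ω₀ = 1/√(0.00367·1.84e-08) = 1.217e+05 rad/s.
Step 3 — f₀ = ω₀/(2π) = 1.937e+04 Hz.

f₀ = 1.937e+04 Hz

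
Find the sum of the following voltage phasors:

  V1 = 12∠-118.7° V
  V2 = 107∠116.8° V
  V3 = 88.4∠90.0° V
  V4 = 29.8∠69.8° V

Step 1 — Convert each phasor to rectangular form:
  V1 = 12·(cos(-118.7°) + j·sin(-118.7°)) = -5.763 - j10.53 V
  V2 = 107·(cos(116.8°) + j·sin(116.8°)) = -48.24 + j95.51 V
  V3 = 88.4·(cos(90.0°) + j·sin(90.0°)) = 0 + j88.4 V
  V4 = 29.8·(cos(69.8°) + j·sin(69.8°)) = 10.29 + j27.97 V
Step 2 — Sum components: V_total = -43.72 + j201.3 V.
Step 3 — Convert to polar: |V_total| = 206 V, ∠V_total = 102.2°.

V_total = 206∠102.2° V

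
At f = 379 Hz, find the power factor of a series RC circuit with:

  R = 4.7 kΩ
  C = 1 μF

Step 1 — Angular frequency: ω = 2π·f = 2π·379 = 2381 rad/s.
Step 2 — Component impedances:
  R: Z = R = 4700 Ω
  C: Z = 1/(jωC) = -j/(ω·C) = 0 - j419.9 Ω
Step 3 — Series combination: Z_total = R + C = 4700 - j419.9 Ω = 4719∠-5.1° Ω.
Step 4 — Power factor: PF = cos(φ) = Re(Z)/|Z| = 4700/4719 = 0.996.
Step 5 — Type: Im(Z) = -419.9 ⇒ leading (phase φ = -5.1°).

PF = 0.996 (leading, φ = -5.1°)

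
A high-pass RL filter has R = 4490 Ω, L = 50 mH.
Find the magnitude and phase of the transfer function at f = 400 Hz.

Step 1 — Angular frequency: ω = 2π·400 = 2513 rad/s.
Step 2 — Transfer function: H(jω) = jωL/(R + jωL).
Step 3 — Numerator jωL = j·125.7; denominator R + jωL = 4490 + j125.7.
Step 4 — H = 0.0007827 + j0.02797.
Step 5 — Magnitude: |H| = 0.02798 (-31.1 dB); phase: φ = 88.4°.

|H| = 0.02798 (-31.1 dB), φ = 88.4°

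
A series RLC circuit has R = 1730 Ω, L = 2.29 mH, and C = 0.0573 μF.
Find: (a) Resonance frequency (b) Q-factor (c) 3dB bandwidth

Step 1 — Resonance condition Im(Z)=0 gives ω₀ = 1/√(LC).
Step 2 — ω₀ = 1/√(0.00229·5.73e-08) = 8.73e+04 rad/s.
Step 3 — f₀ = ω₀/(2π) = 1.389e+04 Hz.
Step 4 — Series Q: Q = ω₀L/R = 8.73e+04·0.00229/1730 = 0.1156.
Step 5 — 3dB bandwidth: Δω = ω₀/Q = 7.555e+05 rad/s; BW = Δω/(2π) = 1.202e+05 Hz.

(a) f₀ = 1.389e+04 Hz  (b) Q = 0.1156  (c) BW = 1.202e+05 Hz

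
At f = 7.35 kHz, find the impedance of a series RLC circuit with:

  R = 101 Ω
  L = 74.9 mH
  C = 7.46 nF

Step 1 — Angular frequency: ω = 2π·f = 2π·7350 = 4.618e+04 rad/s.
Step 2 — Component impedances:
  R: Z = R = 101 Ω
  L: Z = jωL = j·4.618e+04·0.0749 = 0 + j3459 Ω
  C: Z = 1/(jωC) = -j/(ω·C) = 0 - j2903 Ω
Step 3 — Series combination: Z_total = R + L + C = 101 + j556.3 Ω = 565.4∠79.7° Ω.

Z = 101 + j556.3 Ω = 565.4∠79.7° Ω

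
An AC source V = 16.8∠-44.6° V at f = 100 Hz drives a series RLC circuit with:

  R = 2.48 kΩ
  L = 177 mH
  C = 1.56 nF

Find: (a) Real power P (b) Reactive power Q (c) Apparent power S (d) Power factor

Step 1 — Angular frequency: ω = 2π·f = 2π·100 = 628.3 rad/s.
Step 2 — Component impedances:
  R: Z = R = 2480 Ω
  L: Z = jωL = j·628.3·0.177 = 0 + j111.2 Ω
  C: Z = 1/(jωC) = -j/(ω·C) = 0 - j1.02e+06 Ω
Step 3 — Series combination: Z_total = R + L + C = 2480 - j1.02e+06 Ω = 1.02e+06∠-89.9° Ω.
Step 4 — Source phasor: V = 16.8∠-44.6° V = 11.96 - j11.8 V.
Step 5 — Current: I = V / Z = 1.159e-05 + j1.17e-05 A = 1.647e-05∠45.3° A.
Step 6 — Complex power: S = V·I* = 6.726e-07 - j0.0002767 VA.
Step 7 — Real power: P = Re(S) = 6.726e-07 W.
Step 8 — Reactive power: Q = Im(S) = -0.0002767 VAR.
Step 9 — Apparent power: |S| = 0.0002767 VA.
Step 10 — Power factor: PF = P/|S| = 0.002431 (leading).

(a) P = 6.726e-07 W  (b) Q = -0.0002767 VAR  (c) S = 0.0002767 VA  (d) PF = 0.002431 (leading)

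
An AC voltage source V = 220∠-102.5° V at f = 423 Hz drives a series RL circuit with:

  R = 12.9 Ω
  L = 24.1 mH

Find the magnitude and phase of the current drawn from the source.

Step 1 — Angular frequency: ω = 2π·f = 2π·423 = 2658 rad/s.
Step 2 — Component impedances:
  R: Z = R = 12.9 Ω
  L: Z = jωL = j·2658·0.0241 = 0 + j64.05 Ω
Step 3 — Series combination: Z_total = R + L = 12.9 + j64.05 Ω = 65.34∠78.6° Ω.
Step 4 — Source phasor: V = 220∠-102.5° V = -47.62 - j214.8 V.
Step 5 — Ohm's law: I = V / Z_total = (-47.62 - j214.8) / (12.9 + j64.05) = -3.366 + j0.06541 A.
Step 6 — Convert to polar: |I| = 3.367 A, ∠I = 178.9°.

I = 3.367∠178.9° A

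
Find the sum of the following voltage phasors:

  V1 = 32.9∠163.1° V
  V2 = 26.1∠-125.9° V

Step 1 — Convert each phasor to rectangular form:
  V1 = 32.9·(cos(163.1°) + j·sin(163.1°)) = -31.48 + j9.564 V
  V2 = 26.1·(cos(-125.9°) + j·sin(-125.9°)) = -15.3 - j21.14 V
Step 2 — Sum components: V_total = -46.78 - j11.58 V.
Step 3 — Convert to polar: |V_total| = 48.19 V, ∠V_total = -166.1°.

V_total = 48.19∠-166.1° V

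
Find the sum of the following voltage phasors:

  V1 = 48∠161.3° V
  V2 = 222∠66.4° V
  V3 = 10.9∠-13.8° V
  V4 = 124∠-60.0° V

Step 1 — Convert each phasor to rectangular form:
  V1 = 48·(cos(161.3°) + j·sin(161.3°)) = -45.47 + j15.39 V
  V2 = 222·(cos(66.4°) + j·sin(66.4°)) = 88.88 + j203.4 V
  V3 = 10.9·(cos(-13.8°) + j·sin(-13.8°)) = 10.59 - j2.6 V
  V4 = 124·(cos(-60.0°) + j·sin(-60.0°)) = 62 - j107.4 V
Step 2 — Sum components: V_total = 116 + j108.8 V.
Step 3 — Convert to polar: |V_total| = 159.1 V, ∠V_total = 43.2°.

V_total = 159.1∠43.2° V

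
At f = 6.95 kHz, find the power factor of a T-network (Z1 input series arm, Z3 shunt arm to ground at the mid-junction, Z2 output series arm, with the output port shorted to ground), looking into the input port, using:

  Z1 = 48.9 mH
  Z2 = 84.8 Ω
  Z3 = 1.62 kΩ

Step 1 — Angular frequency: ω = 2π·f = 2π·6950 = 4.367e+04 rad/s.
Step 2 — Component impedances:
  Z1: Z = jωL = j·4.367e+04·0.0489 = 0 + j2135 Ω
  Z2: Z = R = 84.8 Ω
  Z3: Z = R = 1620 Ω
Step 3 — With the output port shorted to ground, the output series arm Z2 runs from the junction to ground; the shunt arm Z3 also runs from the junction to ground. They appear in parallel: Z3 || Z2 = 80.58 Ω.
Step 4 — Series with input arm Z1: Z_in = Z1 + (Z3 || Z2) = 80.58 + j2135 Ω = 2137∠87.8° Ω.
Step 5 — Power factor: PF = cos(φ) = Re(Z)/|Z| = 80.58/2137 = 0.03771.
Step 6 — Type: Im(Z) = 2135 ⇒ lagging (phase φ = 87.8°).

PF = 0.03771 (lagging, φ = 87.8°)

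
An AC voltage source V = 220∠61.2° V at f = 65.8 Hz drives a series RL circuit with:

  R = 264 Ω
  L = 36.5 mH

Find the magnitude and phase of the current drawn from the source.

Step 1 — Angular frequency: ω = 2π·f = 2π·65.8 = 413.4 rad/s.
Step 2 — Component impedances:
  R: Z = R = 264 Ω
  L: Z = jωL = j·413.4·0.0365 = 0 + j15.09 Ω
Step 3 — Series combination: Z_total = R + L = 264 + j15.09 Ω = 264.4∠3.3° Ω.
Step 4 — Source phasor: V = 220∠61.2° V = 106 + j192.8 V.
Step 5 — Ohm's law: I = V / Z_total = (106 + j192.8) / (264 + j15.09) = 0.4418 + j0.705 A.
Step 6 — Convert to polar: |I| = 0.832 A, ∠I = 57.9°.

I = 0.832∠57.9° A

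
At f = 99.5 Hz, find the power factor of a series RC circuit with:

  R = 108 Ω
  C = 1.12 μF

Step 1 — Angular frequency: ω = 2π·f = 2π·99.5 = 625.2 rad/s.
Step 2 — Component impedances:
  R: Z = R = 108 Ω
  C: Z = 1/(jωC) = -j/(ω·C) = 0 - j1428 Ω
Step 3 — Series combination: Z_total = R + C = 108 - j1428 Ω = 1432∠-85.7° Ω.
Step 4 — Power factor: PF = cos(φ) = Re(Z)/|Z| = 108/1432.2 = 0.07541.
Step 5 — Type: Im(Z) = -1428 ⇒ leading (phase φ = -85.7°).

PF = 0.07541 (leading, φ = -85.7°)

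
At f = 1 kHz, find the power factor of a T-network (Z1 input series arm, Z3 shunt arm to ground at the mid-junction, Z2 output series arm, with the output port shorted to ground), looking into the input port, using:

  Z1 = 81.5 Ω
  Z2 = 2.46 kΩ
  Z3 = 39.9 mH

Step 1 — Angular frequency: ω = 2π·f = 2π·1000 = 6283 rad/s.
Step 2 — Component impedances:
  Z1: Z = R = 81.5 Ω
  Z2: Z = R = 2460 Ω
  Z3: Z = jωL = j·6283·0.0399 = 0 + j250.7 Ω
Step 3 — With the output port shorted to ground, the output series arm Z2 runs from the junction to ground; the shunt arm Z3 also runs from the junction to ground. They appear in parallel: Z3 || Z2 = 25.29 + j248.1 Ω.
Step 4 — Series with input arm Z1: Z_in = Z1 + (Z3 || Z2) = 106.8 + j248.1 Ω = 270.1∠66.7° Ω.
Step 5 — Power factor: PF = cos(φ) = Re(Z)/|Z| = 106.79/270.13 = 0.3953.
Step 6 — Type: Im(Z) = 248.1 ⇒ lagging (phase φ = 66.7°).

PF = 0.3953 (lagging, φ = 66.7°)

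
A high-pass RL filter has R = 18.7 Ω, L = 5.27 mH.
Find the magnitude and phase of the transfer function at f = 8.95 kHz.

Step 1 — Angular frequency: ω = 2π·8950 = 5.623e+04 rad/s.
Step 2 — Transfer function: H(jω) = jωL/(R + jωL).
Step 3 — Numerator jωL = j·296.4; denominator R + jωL = 18.7 + j296.4.
Step 4 — H = 0.996 + j0.06285.
Step 5 — Magnitude: |H| = 0.998 (-0.0 dB); phase: φ = 3.6°.

|H| = 0.998 (-0.0 dB), φ = 3.6°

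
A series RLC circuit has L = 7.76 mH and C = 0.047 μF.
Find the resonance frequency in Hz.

Step 1 — Resonance condition Im(Z)=0 gives ω₀ = 1/√(LC).
Step 2 — ω₀ = 1/√(0.00776·4.7e-08) = 5.236e+04 rad/s.
Step 3 — f₀ = ω₀/(2π) = 8334 Hz.

f₀ = 8334 Hz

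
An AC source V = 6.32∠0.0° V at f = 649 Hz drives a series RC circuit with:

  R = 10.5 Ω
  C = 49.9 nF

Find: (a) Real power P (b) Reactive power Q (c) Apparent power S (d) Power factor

Step 1 — Angular frequency: ω = 2π·f = 2π·649 = 4078 rad/s.
Step 2 — Component impedances:
  R: Z = R = 10.5 Ω
  C: Z = 1/(jωC) = -j/(ω·C) = 0 - j4914 Ω
Step 3 — Series combination: Z_total = R + C = 10.5 - j4914 Ω = 4914∠-89.9° Ω.
Step 4 — Source phasor: V = 6.32∠0.0° V = 6.32 V.
Step 5 — Current: I = V / Z = 2.748e-06 + j0.001286 A = 0.001286∠89.9° A.
Step 6 — Complex power: S = V·I* = 1.736e-05 - j0.008128 VA.
Step 7 — Real power: P = Re(S) = 1.736e-05 W.
Step 8 — Reactive power: Q = Im(S) = -0.008128 VAR.
Step 9 — Apparent power: |S| = 0.008128 VA.
Step 10 — Power factor: PF = P/|S| = 0.002137 (leading).

(a) P = 1.736e-05 W  (b) Q = -0.008128 VAR  (c) S = 0.008128 VA  (d) PF = 0.002137 (leading)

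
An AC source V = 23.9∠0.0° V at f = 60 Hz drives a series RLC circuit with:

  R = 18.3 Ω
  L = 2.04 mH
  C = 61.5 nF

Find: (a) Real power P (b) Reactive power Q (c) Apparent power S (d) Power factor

Step 1 — Angular frequency: ω = 2π·f = 2π·60 = 377 rad/s.
Step 2 — Component impedances:
  R: Z = R = 18.3 Ω
  L: Z = jωL = j·377·0.00204 = 0 + j0.7691 Ω
  C: Z = 1/(jωC) = -j/(ω·C) = 0 - j4.313e+04 Ω
Step 3 — Series combination: Z_total = R + L + C = 18.3 - j4.313e+04 Ω = 4.313e+04∠-90.0° Ω.
Step 4 — Source phasor: V = 23.9∠0.0° V = 23.9 V.
Step 5 — Current: I = V / Z = 2.351e-07 + j0.0005541 A = 0.0005541∠90.0° A.
Step 6 — Complex power: S = V·I* = 5.619e-06 - j0.01324 VA.
Step 7 — Real power: P = Re(S) = 5.619e-06 W.
Step 8 — Reactive power: Q = Im(S) = -0.01324 VAR.
Step 9 — Apparent power: |S| = 0.01324 VA.
Step 10 — Power factor: PF = P/|S| = 0.0004243 (leading).

(a) P = 5.619e-06 W  (b) Q = -0.01324 VAR  (c) S = 0.01324 VA  (d) PF = 0.0004243 (leading)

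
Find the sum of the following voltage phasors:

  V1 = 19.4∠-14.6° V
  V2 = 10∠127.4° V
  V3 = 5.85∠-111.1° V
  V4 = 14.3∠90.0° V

Step 1 — Convert each phasor to rectangular form:
  V1 = 19.4·(cos(-14.6°) + j·sin(-14.6°)) = 18.77 - j4.89 V
  V2 = 10·(cos(127.4°) + j·sin(127.4°)) = -6.074 + j7.944 V
  V3 = 5.85·(cos(-111.1°) + j·sin(-111.1°)) = -2.106 - j5.458 V
  V4 = 14.3·(cos(90.0°) + j·sin(90.0°)) = 0 + j14.3 V
Step 2 — Sum components: V_total = 10.59 + j11.9 V.
Step 3 — Convert to polar: |V_total| = 15.93 V, ∠V_total = 48.3°.

V_total = 15.93∠48.3° V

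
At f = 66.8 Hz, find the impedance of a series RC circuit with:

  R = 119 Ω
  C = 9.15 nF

Step 1 — Angular frequency: ω = 2π·f = 2π·66.8 = 419.7 rad/s.
Step 2 — Component impedances:
  R: Z = R = 119 Ω
  C: Z = 1/(jωC) = -j/(ω·C) = 0 - j2.604e+05 Ω
Step 3 — Series combination: Z_total = R + C = 119 - j2.604e+05 Ω = 2.604e+05∠-90.0° Ω.

Z = 119 - j2.604e+05 Ω = 2.604e+05∠-90.0° Ω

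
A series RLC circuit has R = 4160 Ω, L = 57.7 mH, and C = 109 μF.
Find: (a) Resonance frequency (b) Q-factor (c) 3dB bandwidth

Step 1 — Resonance: ω₀ = 1/√(LC) = 1/√(0.0577·0.000109) = 398.7 rad/s.
Step 2 — f₀ = ω₀/(2π) = 63.46 Hz.
Step 3 — Series Q: Q = ω₀L/R = 398.7·0.0577/4160 = 0.005531.
Step 4 — Bandwidth: Δω = ω₀/Q = 7.21e+04 rad/s; BW = Δω/(2π) = 1.147e+04 Hz.

(a) f₀ = 63.46 Hz  (b) Q = 0.005531  (c) BW = 1.147e+04 Hz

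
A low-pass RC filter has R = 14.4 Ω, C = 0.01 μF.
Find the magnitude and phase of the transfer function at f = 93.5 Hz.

Step 1 — Angular frequency: ω = 2π·93.5 = 587.5 rad/s.
Step 2 — Transfer function: H(jω) = 1/(1 + jωRC).
Step 3 — Denominator: 1 + jωRC = 1 + j·587.5·14.4·1e-08 = 1 + j8.46e-05.
Step 4 — H = 1 - j8.46e-05.
Step 5 — Magnitude: |H| = 1 (-0.0 dB); phase: φ = -0.0°.

|H| = 1 (-0.0 dB), φ = -0.0°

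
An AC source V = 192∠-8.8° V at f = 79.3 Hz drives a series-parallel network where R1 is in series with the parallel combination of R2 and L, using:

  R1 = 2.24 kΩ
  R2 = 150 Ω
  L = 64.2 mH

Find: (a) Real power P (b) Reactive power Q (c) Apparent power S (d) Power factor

Step 1 — Angular frequency: ω = 2π·f = 2π·79.3 = 498.3 rad/s.
Step 2 — Component impedances:
  R1: Z = R = 2240 Ω
  R2: Z = R = 150 Ω
  L: Z = jωL = j·498.3·0.0642 = 0 + j31.99 Ω
Step 3 — Parallel branch: R2 || L = 1/(1/R2 + 1/L) = 6.525 + j30.6 Ω.
Step 4 — Series with R1: Z_total = R1 + (R2 || L) = 2247 + j30.6 Ω = 2247∠0.8° Ω.
Step 5 — Source phasor: V = 192∠-8.8° V = 189.7 - j29.37 V.
Step 6 — Current: I = V / Z = 0.08427 - j0.01422 A = 0.08546∠-9.6° A.
Step 7 — Complex power: S = V·I* = 16.41 + j0.2234 VA.
Step 8 — Real power: P = Re(S) = 16.41 W.
Step 9 — Reactive power: Q = Im(S) = 0.2234 VAR.
Step 10 — Apparent power: |S| = 16.41 VA.
Step 11 — Power factor: PF = P/|S| = 0.9999 (lagging).

(a) P = 16.41 W  (b) Q = 0.2234 VAR  (c) S = 16.41 VA  (d) PF = 0.9999 (lagging)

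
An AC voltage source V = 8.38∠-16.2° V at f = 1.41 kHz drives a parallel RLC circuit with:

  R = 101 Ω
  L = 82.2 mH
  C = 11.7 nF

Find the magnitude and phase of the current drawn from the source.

Step 1 — Angular frequency: ω = 2π·f = 2π·1410 = 8859 rad/s.
Step 2 — Component impedances:
  R: Z = R = 101 Ω
  L: Z = jωL = j·8859·0.0822 = 0 + j728.2 Ω
  C: Z = 1/(jωC) = -j/(ω·C) = 0 - j9648 Ω
Step 3 — Parallel combination: 1/Z_total = 1/R + 1/L + 1/C; Z_total = 99.37 + j12.74 Ω = 100.2∠7.3° Ω.
Step 4 — Source phasor: V = 8.38∠-16.2° V = 8.047 - j2.338 V.
Step 5 — Ohm's law: I = V / Z_total = (8.047 - j2.338) / (99.37 + j12.74) = 0.07671 - j0.03336 A.
Step 6 — Convert to polar: |I| = 0.08365 A, ∠I = -23.5°.

I = 0.08365∠-23.5° A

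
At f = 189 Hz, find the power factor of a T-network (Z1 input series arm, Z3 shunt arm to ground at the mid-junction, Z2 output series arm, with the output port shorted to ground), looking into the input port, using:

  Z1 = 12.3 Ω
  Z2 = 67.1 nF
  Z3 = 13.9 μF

Step 1 — Angular frequency: ω = 2π·f = 2π·189 = 1188 rad/s.
Step 2 — Component impedances:
  Z1: Z = R = 12.3 Ω
  Z2: Z = 1/(jωC) = -j/(ω·C) = 0 - j1.255e+04 Ω
  Z3: Z = 1/(jωC) = -j/(ω·C) = 0 - j60.58 Ω
Step 3 — With the output port shorted to ground, the output series arm Z2 runs from the junction to ground; the shunt arm Z3 also runs from the junction to ground. They appear in parallel: Z3 || Z2 = 0 - j60.29 Ω.
Step 4 — Series with input arm Z1: Z_in = Z1 + (Z3 || Z2) = 12.3 - j60.29 Ω = 61.53∠-78.5° Ω.
Step 5 — Power factor: PF = cos(φ) = Re(Z)/|Z| = 12.3/61.53 = 0.1999.
Step 6 — Type: Im(Z) = -60.29 ⇒ leading (phase φ = -78.5°).

PF = 0.1999 (leading, φ = -78.5°)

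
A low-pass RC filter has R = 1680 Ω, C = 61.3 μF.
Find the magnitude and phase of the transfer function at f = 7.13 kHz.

Step 1 — Angular frequency: ω = 2π·7130 = 4.48e+04 rad/s.
Step 2 — Transfer function: H(jω) = 1/(1 + jωRC).
Step 3 — Denominator: 1 + jωRC = 1 + j·4.48e+04·1680·6.13e-05 = 1 + j4614.
Step 4 — H = 4.698e-08 - j0.0002168.
Step 5 — Magnitude: |H| = 0.0002168 (-73.3 dB); phase: φ = -90.0°.

|H| = 0.0002168 (-73.3 dB), φ = -90.0°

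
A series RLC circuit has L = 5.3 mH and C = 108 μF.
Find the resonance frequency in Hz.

Step 1 — Resonance condition Im(Z)=0 gives ω₀ = 1/√(LC).
Step 2 — ω₀ = 1/√(0.0053·0.000108) = 1322 rad/s.
Step 3 — f₀ = ω₀/(2π) = 210.4 Hz.

f₀ = 210.4 Hz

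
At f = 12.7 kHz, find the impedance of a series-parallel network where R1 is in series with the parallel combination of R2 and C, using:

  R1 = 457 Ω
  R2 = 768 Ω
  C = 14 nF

Step 1 — Angular frequency: ω = 2π·f = 2π·1.27e+04 = 7.98e+04 rad/s.
Step 2 — Component impedances:
  R1: Z = R = 457 Ω
  R2: Z = R = 768 Ω
  C: Z = 1/(jωC) = -j/(ω·C) = 0 - j895.1 Ω
Step 3 — Parallel branch: R2 || C = 1/(1/R2 + 1/C) = 442.4 - j379.5 Ω.
Step 4 — Series with R1: Z_total = R1 + (R2 || C) = 899.4 - j379.5 Ω = 976.2∠-22.9° Ω.

Z = 899.4 - j379.5 Ω = 976.2∠-22.9° Ω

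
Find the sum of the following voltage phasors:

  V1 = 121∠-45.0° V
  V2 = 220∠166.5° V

Step 1 — Convert each phasor to rectangular form:
  V1 = 121·(cos(-45.0°) + j·sin(-45.0°)) = 85.56 - j85.56 V
  V2 = 220·(cos(166.5°) + j·sin(166.5°)) = -213.9 + j51.36 V
Step 2 — Sum components: V_total = -128.4 - j34.2 V.
Step 3 — Convert to polar: |V_total| = 132.8 V, ∠V_total = -165.1°.

V_total = 132.8∠-165.1° V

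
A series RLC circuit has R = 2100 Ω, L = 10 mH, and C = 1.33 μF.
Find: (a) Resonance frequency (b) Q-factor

Step 1 — Resonance condition Im(Z)=0 gives ω₀ = 1/√(LC).
Step 2 — ω₀ = 1/√(0.01·1.33e-06) = 8671 rad/s.
Step 3 — f₀ = ω₀/(2π) = 1380 Hz.
Step 4 — Series Q: Q = ω₀L/R = 8671·0.01/2100 = 0.04129.

(a) f₀ = 1380 Hz  (b) Q = 0.04129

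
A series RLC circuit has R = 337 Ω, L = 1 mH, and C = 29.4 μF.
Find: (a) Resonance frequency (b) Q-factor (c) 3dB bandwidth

Step 1 — Resonance condition Im(Z)=0 gives ω₀ = 1/√(LC).
Step 2 — ω₀ = 1/√(0.001·2.94e-05) = 5832 rad/s.
Step 3 — f₀ = ω₀/(2π) = 928.2 Hz.
Step 4 — Series Q: Q = ω₀L/R = 5832·0.001/337 = 0.01731.
Step 5 — 3dB bandwidth: Δω = ω₀/Q = 3.37e+05 rad/s; BW = Δω/(2π) = 5.364e+04 Hz.

(a) f₀ = 928.2 Hz  (b) Q = 0.01731  (c) BW = 5.364e+04 Hz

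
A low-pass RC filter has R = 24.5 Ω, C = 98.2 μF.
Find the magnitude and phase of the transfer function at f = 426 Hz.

Step 1 — Angular frequency: ω = 2π·426 = 2677 rad/s.
Step 2 — Transfer function: H(jω) = 1/(1 + jωRC).
Step 3 — Denominator: 1 + jωRC = 1 + j·2677·24.5·9.82e-05 = 1 + j6.44.
Step 4 — H = 0.02355 - j0.1516.
Step 5 — Magnitude: |H| = 0.1534 (-16.3 dB); phase: φ = -81.2°.

|H| = 0.1534 (-16.3 dB), φ = -81.2°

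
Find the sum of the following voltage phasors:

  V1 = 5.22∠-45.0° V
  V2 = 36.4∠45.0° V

Step 1 — Convert each phasor to rectangular form:
  V1 = 5.22·(cos(-45.0°) + j·sin(-45.0°)) = 3.691 - j3.691 V
  V2 = 36.4·(cos(45.0°) + j·sin(45.0°)) = 25.74 + j25.74 V
Step 2 — Sum components: V_total = 29.43 + j22.05 V.
Step 3 — Convert to polar: |V_total| = 36.77 V, ∠V_total = 36.8°.

V_total = 36.77∠36.8° V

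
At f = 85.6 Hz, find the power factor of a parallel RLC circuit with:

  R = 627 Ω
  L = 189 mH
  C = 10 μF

Step 1 — Angular frequency: ω = 2π·f = 2π·85.6 = 537.8 rad/s.
Step 2 — Component impedances:
  R: Z = R = 627 Ω
  L: Z = jωL = j·537.8·0.189 = 0 + j101.7 Ω
  C: Z = 1/(jωC) = -j/(ω·C) = 0 - j185.9 Ω
Step 3 — Parallel combination: 1/Z_total = 1/R + 1/L + 1/C; Z_total = 71.11 + j198.8 Ω = 211.2∠70.3° Ω.
Step 4 — Power factor: PF = cos(φ) = Re(Z)/|Z| = 71.114/211.16 = 0.3368.
Step 5 — Type: Im(Z) = 198.8 ⇒ lagging (phase φ = 70.3°).

PF = 0.3368 (lagging, φ = 70.3°)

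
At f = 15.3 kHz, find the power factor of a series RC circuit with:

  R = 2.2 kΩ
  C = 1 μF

Step 1 — Angular frequency: ω = 2π·f = 2π·1.53e+04 = 9.613e+04 rad/s.
Step 2 — Component impedances:
  R: Z = R = 2200 Ω
  C: Z = 1/(jωC) = -j/(ω·C) = 0 - j10.4 Ω
Step 3 — Series combination: Z_total = R + C = 2200 - j10.4 Ω = 2200∠-0.3° Ω.
Step 4 — Power factor: PF = cos(φ) = Re(Z)/|Z| = 2200/2200 = 1.
Step 5 — Type: Im(Z) = -10.4 ⇒ leading (phase φ = -0.3°).

PF = 1 (leading, φ = -0.3°)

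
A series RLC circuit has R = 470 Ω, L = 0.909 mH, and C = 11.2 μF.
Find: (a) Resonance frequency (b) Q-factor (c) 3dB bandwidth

Step 1 — Resonance: ω₀ = 1/√(LC) = 1/√(0.000909·1.12e-05) = 9911 rad/s.
Step 2 — f₀ = ω₀/(2π) = 1577 Hz.
Step 3 — Series Q: Q = ω₀L/R = 9911·0.000909/470 = 0.01917.
Step 4 — Bandwidth: Δω = ω₀/Q = 5.171e+05 rad/s; BW = Δω/(2π) = 8.229e+04 Hz.

(a) f₀ = 1577 Hz  (b) Q = 0.01917  (c) BW = 8.229e+04 Hz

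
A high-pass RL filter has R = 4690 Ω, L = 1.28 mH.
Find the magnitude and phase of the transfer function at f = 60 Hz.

Step 1 — Angular frequency: ω = 2π·60 = 377 rad/s.
Step 2 — Transfer function: H(jω) = jωL/(R + jωL).
Step 3 — Numerator jωL = j·0.4825; denominator R + jωL = 4690 + j0.4825.
Step 4 — H = 1.059e-08 + j0.0001029.
Step 5 — Magnitude: |H| = 0.0001029 (-79.8 dB); phase: φ = 90.0°.

|H| = 0.0001029 (-79.8 dB), φ = 90.0°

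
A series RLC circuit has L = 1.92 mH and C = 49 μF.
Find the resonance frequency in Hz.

Step 1 — Resonance condition Im(Z)=0 gives ω₀ = 1/√(LC).
Step 2 — ω₀ = 1/√(0.00192·4.9e-05) = 3260 rad/s.
Step 3 — f₀ = ω₀/(2π) = 518.9 Hz.

f₀ = 518.9 Hz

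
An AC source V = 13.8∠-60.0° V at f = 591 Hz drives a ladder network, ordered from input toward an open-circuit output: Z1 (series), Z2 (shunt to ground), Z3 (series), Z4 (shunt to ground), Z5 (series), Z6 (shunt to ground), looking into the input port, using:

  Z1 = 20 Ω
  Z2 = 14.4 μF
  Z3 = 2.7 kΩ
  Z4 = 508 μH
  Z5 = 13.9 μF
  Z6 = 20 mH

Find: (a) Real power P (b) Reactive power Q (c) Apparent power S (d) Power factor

Step 1 — Angular frequency: ω = 2π·f = 2π·591 = 3713 rad/s.
Step 2 — Component impedances:
  Z1: Z = R = 20 Ω
  Z2: Z = 1/(jωC) = -j/(ω·C) = 0 - j18.7 Ω
  Z3: Z = R = 2700 Ω
  Z4: Z = jωL = j·3713·0.000508 = 0 + j1.886 Ω
  Z5: Z = 1/(jωC) = -j/(ω·C) = 0 - j19.37 Ω
  Z6: Z = jωL = j·3713·0.02 = 0 + j74.27 Ω
Step 3 — Ladder network (open output): work backward from the far end, alternating series and parallel combinations. Z_in = 20.13 - j18.7 Ω = 27.48∠-42.9° Ω.
Step 4 — Source phasor: V = 13.8∠-60.0° V = 6.9 - j11.95 V.
Step 5 — Current: I = V / Z = 0.48 - j0.1478 A = 0.5023∠-17.1° A.
Step 6 — Complex power: S = V·I* = 5.078 - j4.718 VA.
Step 7 — Real power: P = Re(S) = 5.078 W.
Step 8 — Reactive power: Q = Im(S) = -4.718 VAR.
Step 9 — Apparent power: |S| = 6.931 VA.
Step 10 — Power factor: PF = P/|S| = 0.7326 (leading).

(a) P = 5.078 W  (b) Q = -4.718 VAR  (c) S = 6.931 VA  (d) PF = 0.7326 (leading)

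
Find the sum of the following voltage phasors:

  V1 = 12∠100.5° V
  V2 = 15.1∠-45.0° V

Step 1 — Convert each phasor to rectangular form:
  V1 = 12·(cos(100.5°) + j·sin(100.5°)) = -2.187 + j11.8 V
  V2 = 15.1·(cos(-45.0°) + j·sin(-45.0°)) = 10.68 - j10.68 V
Step 2 — Sum components: V_total = 8.49 + j1.122 V.
Step 3 — Convert to polar: |V_total| = 8.564 V, ∠V_total = 7.5°.

V_total = 8.564∠7.5° V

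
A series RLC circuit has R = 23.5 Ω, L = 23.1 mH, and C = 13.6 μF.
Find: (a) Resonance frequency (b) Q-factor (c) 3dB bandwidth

Step 1 — Resonance: ω₀ = 1/√(LC) = 1/√(0.0231·1.36e-05) = 1784 rad/s.
Step 2 — f₀ = ω₀/(2π) = 284 Hz.
Step 3 — Series Q: Q = ω₀L/R = 1784·0.0231/23.5 = 1.754.
Step 4 — Bandwidth: Δω = ω₀/Q = 1017 rad/s; BW = Δω/(2π) = 161.9 Hz.

(a) f₀ = 284 Hz  (b) Q = 1.754  (c) BW = 161.9 Hz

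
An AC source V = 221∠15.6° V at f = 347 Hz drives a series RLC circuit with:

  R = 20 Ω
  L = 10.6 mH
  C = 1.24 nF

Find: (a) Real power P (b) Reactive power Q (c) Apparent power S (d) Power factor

Step 1 — Angular frequency: ω = 2π·f = 2π·347 = 2180 rad/s.
Step 2 — Component impedances:
  R: Z = R = 20 Ω
  L: Z = jωL = j·2180·0.0106 = 0 + j23.11 Ω
  C: Z = 1/(jωC) = -j/(ω·C) = 0 - j3.699e+05 Ω
Step 3 — Series combination: Z_total = R + L + C = 20 - j3.699e+05 Ω = 3.699e+05∠-90.0° Ω.
Step 4 — Source phasor: V = 221∠15.6° V = 212.9 + j59.43 V.
Step 5 — Current: I = V / Z = -0.0001607 + j0.0005755 A = 0.0005975∠105.6° A.
Step 6 — Complex power: S = V·I* = 7.141e-06 - j0.1321 VA.
Step 7 — Real power: P = Re(S) = 7.141e-06 W.
Step 8 — Reactive power: Q = Im(S) = -0.1321 VAR.
Step 9 — Apparent power: |S| = 0.1321 VA.
Step 10 — Power factor: PF = P/|S| = 5.407e-05 (leading).

(a) P = 7.141e-06 W  (b) Q = -0.1321 VAR  (c) S = 0.1321 VA  (d) PF = 5.407e-05 (leading)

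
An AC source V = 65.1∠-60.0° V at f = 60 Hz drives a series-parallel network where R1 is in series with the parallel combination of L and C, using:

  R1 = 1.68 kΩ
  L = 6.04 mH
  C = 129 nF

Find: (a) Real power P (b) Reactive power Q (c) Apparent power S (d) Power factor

Step 1 — Angular frequency: ω = 2π·f = 2π·60 = 377 rad/s.
Step 2 — Component impedances:
  R1: Z = R = 1680 Ω
  L: Z = jωL = j·377·0.00604 = 0 + j2.277 Ω
  C: Z = 1/(jωC) = -j/(ω·C) = 0 - j2.056e+04 Ω
Step 3 — Parallel branch: L || C = 1/(1/L + 1/C) = 0 + j2.277 Ω.
Step 4 — Series with R1: Z_total = R1 + (L || C) = 1680 + j2.277 Ω = 1680∠0.1° Ω.
Step 5 — Source phasor: V = 65.1∠-60.0° V = 32.55 - j56.38 V.
Step 6 — Current: I = V / Z = 0.01933 - j0.03358 A = 0.03875∠-60.1° A.
Step 7 — Complex power: S = V·I* = 2.523 + j0.003419 VA.
Step 8 — Real power: P = Re(S) = 2.523 W.
Step 9 — Reactive power: Q = Im(S) = 0.003419 VAR.
Step 10 — Apparent power: |S| = 2.523 VA.
Step 11 — Power factor: PF = P/|S| = 1 (lagging).

(a) P = 2.523 W  (b) Q = 0.003419 VAR  (c) S = 2.523 VA  (d) PF = 1 (lagging)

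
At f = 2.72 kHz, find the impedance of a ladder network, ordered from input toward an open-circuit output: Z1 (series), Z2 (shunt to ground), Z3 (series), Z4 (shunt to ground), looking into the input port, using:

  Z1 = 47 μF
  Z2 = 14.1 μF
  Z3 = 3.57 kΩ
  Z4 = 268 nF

Step 1 — Angular frequency: ω = 2π·f = 2π·2720 = 1.709e+04 rad/s.
Step 2 — Component impedances:
  Z1: Z = 1/(jωC) = -j/(ω·C) = 0 - j1.245 Ω
  Z2: Z = 1/(jωC) = -j/(ω·C) = 0 - j4.15 Ω
  Z3: Z = R = 3570 Ω
  Z4: Z = 1/(jωC) = -j/(ω·C) = 0 - j218.3 Ω
Step 3 — Ladder network (open output): work backward from the far end, alternating series and parallel combinations. Z_in = 0.004805 - j5.395 Ω = 5.395∠-89.9° Ω.

Z = 0.004805 - j5.395 Ω = 5.395∠-89.9° Ω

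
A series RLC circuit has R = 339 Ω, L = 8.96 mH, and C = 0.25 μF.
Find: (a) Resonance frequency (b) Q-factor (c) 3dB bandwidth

Step 1 — Resonance: ω₀ = 1/√(LC) = 1/√(0.00896·2.5e-07) = 2.113e+04 rad/s.
Step 2 — f₀ = ω₀/(2π) = 3363 Hz.
Step 3 — Series Q: Q = ω₀L/R = 2.113e+04·0.00896/339 = 0.5585.
Step 4 — Bandwidth: Δω = ω₀/Q = 3.783e+04 rad/s; BW = Δω/(2π) = 6022 Hz.

(a) f₀ = 3363 Hz  (b) Q = 0.5585  (c) BW = 6022 Hz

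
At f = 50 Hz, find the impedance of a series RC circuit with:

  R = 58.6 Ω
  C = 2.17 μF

Step 1 — Angular frequency: ω = 2π·f = 2π·50 = 314.2 rad/s.
Step 2 — Component impedances:
  R: Z = R = 58.6 Ω
  C: Z = 1/(jωC) = -j/(ω·C) = 0 - j1467 Ω
Step 3 — Series combination: Z_total = R + C = 58.6 - j1467 Ω = 1468∠-87.7° Ω.

Z = 58.6 - j1467 Ω = 1468∠-87.7° Ω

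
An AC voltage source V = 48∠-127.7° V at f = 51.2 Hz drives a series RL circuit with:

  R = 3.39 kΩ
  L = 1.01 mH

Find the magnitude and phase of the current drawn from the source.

Step 1 — Angular frequency: ω = 2π·f = 2π·51.2 = 321.7 rad/s.
Step 2 — Component impedances:
  R: Z = R = 3390 Ω
  L: Z = jωL = j·321.7·0.00101 = 0 + j0.3249 Ω
Step 3 — Series combination: Z_total = R + L = 3390 + j0.3249 Ω = 3390∠0.0° Ω.
Step 4 — Source phasor: V = 48∠-127.7° V = -29.35 - j37.98 V.
Step 5 — Ohm's law: I = V / Z_total = (-29.35 - j37.98) / (3390 + j0.3249) = -0.00866 - j0.0112 A.
Step 6 — Convert to polar: |I| = 0.01416 A, ∠I = -127.7°.

I = 0.01416∠-127.7° A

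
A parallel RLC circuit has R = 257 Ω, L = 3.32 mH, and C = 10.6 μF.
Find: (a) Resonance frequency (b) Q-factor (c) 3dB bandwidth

Step 1 — Resonance: ω₀ = 1/√(LC) = 1/√(0.00332·1.06e-05) = 5331 rad/s.
Step 2 — f₀ = ω₀/(2π) = 848.4 Hz.
Step 3 — Parallel Q: Q = R/(ω₀L) = 257/(5331·0.00332) = 14.52.
Step 4 — Bandwidth: Δω = ω₀/Q = 367.1 rad/s; BW = Δω/(2π) = 58.42 Hz.

(a) f₀ = 848.4 Hz  (b) Q = 14.52  (c) BW = 58.42 Hz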